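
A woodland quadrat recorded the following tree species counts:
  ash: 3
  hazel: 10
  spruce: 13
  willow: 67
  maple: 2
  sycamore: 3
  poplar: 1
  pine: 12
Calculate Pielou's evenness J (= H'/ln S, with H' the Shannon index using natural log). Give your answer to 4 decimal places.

Total N = 3+10+13+67+2+3+1+12 = 111, so the proportions are 0.027027, 0.09009, 0.117117, 0.603604, 0.018018, 0.027027, 0.009009, 0.108108 (working shown to 6 dp, full precision carried).
H' = −Σ pᵢ ln pᵢ = −((-0.097592) + (-0.216842) + (-0.251167) + (-0.304722) + (-0.072367) + (-0.097592) + (-0.042428) + (-0.240500)) = 1.323211.
With S = 8 species, ln S = 2.079442, so J = 1.323211/2.079442 = 0.636330, i.e. 0.6363 to 4 decimal places.

0.6363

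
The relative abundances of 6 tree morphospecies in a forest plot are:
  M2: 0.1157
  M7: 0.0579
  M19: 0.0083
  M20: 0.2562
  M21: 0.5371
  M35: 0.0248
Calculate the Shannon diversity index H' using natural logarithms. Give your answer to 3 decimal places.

1.229

Each pᵢ ln pᵢ term (working shown to 5 dp, full precision carried): 0.1157×(-2.15675)=-0.24954, 0.0579×(-2.84904)=-0.16496, 0.0083×(-4.79150)=-0.03977, 0.2562×(-1.36180)=-0.34889, 0.5371×(-0.62157)=-0.33385, 0.0248×(-3.69691)=-0.09168.
Sum = -1.22869, so H' = 1.229.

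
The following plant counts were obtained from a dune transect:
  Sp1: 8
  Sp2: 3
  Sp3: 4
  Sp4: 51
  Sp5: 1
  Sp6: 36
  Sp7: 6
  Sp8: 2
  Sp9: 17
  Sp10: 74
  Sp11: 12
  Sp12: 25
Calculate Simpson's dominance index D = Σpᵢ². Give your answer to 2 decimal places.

Total N = 8+3+4+51+1+36+6+2+17+74+12+25 = 239, so the proportions are 0.0335, 0.0126, 0.0167, 0.2134, 0.0042, 0.1506, 0.0251, 0.0084, 0.0711, 0.3096, 0.0502, 0.1046 (working shown to 4 dp, full precision carried).
D = 0.0335² + 0.0126² + 0.0167² + 0.2134² + 0.0042² + 0.1506² + 0.0251² + 0.0084² + 0.0711² + 0.3096² + 0.0502² + 0.1046² = 0.0011 + 0.0002 + 0.0003 + 0.0455 + 0.0000 + 0.0227 + 0.0006 + 0.0001 + 0.0051 + 0.0959 + 0.0025 + 0.0109 = 0.1849.
To 2 decimal places, D = 0.18.

0.18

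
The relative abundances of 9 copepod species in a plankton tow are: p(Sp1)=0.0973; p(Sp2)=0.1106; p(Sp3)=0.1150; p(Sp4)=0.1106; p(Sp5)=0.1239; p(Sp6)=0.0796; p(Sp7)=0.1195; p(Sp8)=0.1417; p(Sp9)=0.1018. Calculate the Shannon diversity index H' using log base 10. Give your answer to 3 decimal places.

Each pᵢ log₁₀ pᵢ term (working shown to 5 dp, full precision carried): 0.0973×(-1.01189)=-0.09846, 0.1106×(-0.95624)=-0.10576, 0.115×(-0.93930)=-0.10802, 0.1106×(-0.95624)=-0.10576, 0.1239×(-0.90693)=-0.11237, 0.0796×(-1.09909)=-0.08749, 0.1195×(-0.92263)=-0.11025, 0.1417×(-0.84863)=-0.12025, 0.1018×(-0.99225)=-0.10101.
Sum = -0.94937, so H' = 0.949.

0.949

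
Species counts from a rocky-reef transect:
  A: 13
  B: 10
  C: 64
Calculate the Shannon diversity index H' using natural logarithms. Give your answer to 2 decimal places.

Total N = 13+10+64 = 87, so the proportions are 0.1494, 0.1149, 0.7356 (working shown to 4 dp, full precision carried).
Each pᵢ ln pᵢ term: 0.1494×(-1.9010)=-0.2841, 0.1149×(-2.1633)=-0.2487, 0.7356×(-0.3070)=-0.2259.
Sum = -0.7586, so H' = 0.76.

0.76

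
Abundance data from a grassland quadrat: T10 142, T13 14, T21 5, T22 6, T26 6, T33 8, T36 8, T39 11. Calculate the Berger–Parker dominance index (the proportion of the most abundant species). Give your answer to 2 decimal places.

Total N = 142+14+5+6+6+8+8+11 = 200, so the proportions are 0.71, 0.07, 0.025, 0.03, 0.03, 0.04, 0.04, 0.055 (working shown to 4 dp, full precision carried).
The largest proportion is 0.71, i.e. d = 0.71 to 2 decimal places.

0.71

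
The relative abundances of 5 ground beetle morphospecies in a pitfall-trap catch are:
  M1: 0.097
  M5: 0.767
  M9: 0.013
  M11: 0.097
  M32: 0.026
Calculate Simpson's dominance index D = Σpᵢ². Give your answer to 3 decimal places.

0.608

D = 0.097² + 0.767² + 0.013² + 0.097² + 0.026² = 0.00941 + 0.58829 + 0.00017 + 0.00941 + 0.00068 = 0.60795 (working shown to 5 dp, full precision carried).
To 3 decimal places, D = 0.608.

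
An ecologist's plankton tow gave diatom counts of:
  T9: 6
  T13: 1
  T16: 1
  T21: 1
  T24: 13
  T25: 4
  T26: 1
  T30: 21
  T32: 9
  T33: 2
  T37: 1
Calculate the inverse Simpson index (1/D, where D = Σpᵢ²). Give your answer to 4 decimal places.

Total N = 6+1+1+1+13+4+1+21+9+2+1 = 60, so the proportions are 0.1, 0.01666667, 0.01666667, 0.01666667, 0.21666667, 0.06666667, 0.01666667, 0.35, 0.15, 0.03333333, 0.01666667 (working shown to 8 dp, full precision carried).
D = 0.1² + 0.01666667² + 0.01666667² + 0.01666667² + 0.21666667² + 0.06666667² + 0.01666667² + 0.35² + 0.15² + 0.03333333² + 0.01666667² = 0.01000000 + 0.00027778 + 0.00027778 + 0.00027778 + 0.04694444 + 0.00444444 + 0.00027778 + 0.12250000 + 0.02250000 + 0.00111111 + 0.00027778 = 0.20888889.
So 1/D = 4.787234, i.e. 4.7872 to 4 decimal places.

4.7872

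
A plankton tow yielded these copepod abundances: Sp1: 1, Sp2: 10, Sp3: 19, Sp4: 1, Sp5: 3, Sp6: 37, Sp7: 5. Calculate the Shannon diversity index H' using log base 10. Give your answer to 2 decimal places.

Total N = 1+10+19+1+3+37+5 = 76, so the proportions are 0.0132, 0.1316, 0.25, 0.0132, 0.0395, 0.4868, 0.0658 (working shown to 4 dp, full precision carried).
Each pᵢ log₁₀ pᵢ term: 0.0132×(-1.8808)=-0.0247, 0.1316×(-0.8808)=-0.1159, 0.25×(-0.6021)=-0.1505, 0.0132×(-1.8808)=-0.0247, 0.0395×(-1.4037)=-0.0554, 0.4868×(-0.3126)=-0.1522, 0.0658×(-1.1818)=-0.0778.
Sum = -0.6013, so H' = 0.60.

0.60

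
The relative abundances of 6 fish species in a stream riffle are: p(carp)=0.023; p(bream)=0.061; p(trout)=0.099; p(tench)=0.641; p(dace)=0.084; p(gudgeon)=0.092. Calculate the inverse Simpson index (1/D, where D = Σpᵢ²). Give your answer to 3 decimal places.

D = 0.023² + 0.061² + 0.099² + 0.641² + 0.084² + 0.092² = 0.000529 + 0.003721 + 0.009801 + 0.410881 + 0.007056 + 0.008464 = 0.440452 (working shown to 6 dp, full precision carried).
So 1/D = 2.27039, i.e. 2.270 to 3 decimal places.

2.270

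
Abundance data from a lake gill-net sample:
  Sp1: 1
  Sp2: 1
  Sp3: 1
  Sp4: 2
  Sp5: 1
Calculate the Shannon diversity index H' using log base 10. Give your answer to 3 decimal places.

Total N = 1+1+1+2+1 = 6, so the proportions are 0.16667, 0.16667, 0.16667, 0.33333, 0.16667 (working shown to 5 dp, full precision carried).
Each pᵢ log₁₀ pᵢ term: 0.16667×(-0.77815)=-0.12969, 0.16667×(-0.77815)=-0.12969, 0.16667×(-0.77815)=-0.12969, 0.33333×(-0.47712)=-0.15904, 0.16667×(-0.77815)=-0.12969.
Sum = -0.67781, so H' = 0.678.

0.678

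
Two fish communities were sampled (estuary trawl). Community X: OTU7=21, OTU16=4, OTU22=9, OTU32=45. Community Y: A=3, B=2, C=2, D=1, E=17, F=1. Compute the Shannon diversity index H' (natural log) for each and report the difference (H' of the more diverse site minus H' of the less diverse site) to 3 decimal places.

0.101

Community X: N=79, proportions 0.26582, 0.05063, 0.11392, 0.56962, giving H' = 1.07128 (working shown to 5 dp, full precision carried).
Community Y: N=26, proportions 0.11538, 0.07692, 0.07692, 0.03846, 0.65385, 0.03846, giving H' = 1.17221.
Difference = |1.07128 − 1.17221| = 0.10093, i.e. 0.101 to 3 decimal places.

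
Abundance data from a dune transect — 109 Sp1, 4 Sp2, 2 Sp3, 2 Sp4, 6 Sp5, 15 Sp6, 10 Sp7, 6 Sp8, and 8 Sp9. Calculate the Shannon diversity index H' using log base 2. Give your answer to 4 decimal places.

Total N = 109+4+2+2+6+15+10+6+8 = 162, so the proportions are 0.67284, 0.024691, 0.012346, 0.012346, 0.037037, 0.092593, 0.061728, 0.037037, 0.049383 (working shown to 6 dp, full precision carried).
Each pᵢ log₂ pᵢ term: 0.67284×(-0.571666)=-0.384639, 0.024691×(-5.339850)=-0.131848, 0.012346×(-6.339850)=-0.078270, 0.012346×(-6.339850)=-0.078270, 0.037037×(-4.754888)=-0.176107, 0.092593×(-3.432959)=-0.317867, 0.061728×(-4.017922)=-0.248020, 0.037037×(-4.754888)=-0.176107, 0.049383×(-4.339850)=-0.214314.
Sum = -1.805441, so H' = 1.8054.

1.8054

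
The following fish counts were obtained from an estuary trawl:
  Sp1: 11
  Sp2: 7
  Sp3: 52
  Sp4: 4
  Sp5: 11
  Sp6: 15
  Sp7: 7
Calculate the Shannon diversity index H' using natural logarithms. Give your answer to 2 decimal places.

1.57

Total N = 11+7+52+4+11+15+7 = 107, so the proportions are 0.1028, 0.0654, 0.486, 0.0374, 0.1028, 0.1402, 0.0654 (working shown to 4 dp, full precision carried).
Each pᵢ ln pᵢ term: 0.1028×(-2.2749)=-0.2339, 0.0654×(-2.7269)=-0.1784, 0.486×(-0.7216)=-0.3507, 0.0374×(-3.2865)=-0.1229, 0.1028×(-2.2749)=-0.2339, 0.1402×(-1.9648)=-0.2754, 0.0654×(-2.7269)=-0.1784.
Sum = -1.5735, so H' = 1.57.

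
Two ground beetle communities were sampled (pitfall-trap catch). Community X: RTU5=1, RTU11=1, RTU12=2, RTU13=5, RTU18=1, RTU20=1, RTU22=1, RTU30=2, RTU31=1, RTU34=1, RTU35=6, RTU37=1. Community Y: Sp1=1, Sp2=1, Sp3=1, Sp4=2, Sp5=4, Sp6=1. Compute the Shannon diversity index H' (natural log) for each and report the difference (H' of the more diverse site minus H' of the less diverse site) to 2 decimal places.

0.59

Community X: N=23, proportions 0.043478, 0.043478, 0.086957, 0.217391, 0.043478, 0.043478, 0.043478, 0.086957, 0.043478, 0.043478, 0.26087, 0.043478, giving H' = 2.197654 (working shown to 6 dp, full precision carried).
Community Y: N=10, proportions 0.1, 0.1, 0.1, 0.2, 0.4, 0.1, giving H' = 1.609438.
Difference = |2.197654 − 1.609438| = 0.588216, i.e. 0.59 to 2 decimal places.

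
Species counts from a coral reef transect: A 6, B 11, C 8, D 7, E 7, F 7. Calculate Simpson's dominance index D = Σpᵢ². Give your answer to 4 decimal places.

Total N = 6+11+8+7+7+7 = 46, so the proportions are 0.130435, 0.23913, 0.173913, 0.152174, 0.152174, 0.152174 (working shown to 6 dp, full precision carried).
D = 0.130435² + 0.23913² + 0.173913² + 0.152174² + 0.152174² + 0.152174² = 0.017013 + 0.057183 + 0.030246 + 0.023157 + 0.023157 + 0.023157 = 0.173913.
To 4 decimal places, D = 0.1739.

0.1739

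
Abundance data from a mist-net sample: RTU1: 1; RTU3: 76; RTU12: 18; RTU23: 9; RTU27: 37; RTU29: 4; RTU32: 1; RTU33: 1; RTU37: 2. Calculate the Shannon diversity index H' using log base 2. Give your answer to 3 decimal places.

Total N = 1+76+18+9+37+4+1+1+2 = 149, so the proportions are 0.00671, 0.51007, 0.12081, 0.0604, 0.24832, 0.02685, 0.00671, 0.00671, 0.01342 (working shown to 5 dp, full precision carried).
Each pᵢ log₂ pᵢ term: 0.00671×(-7.21917)=-0.04845, 0.51007×(-0.97124)=-0.49540, 0.12081×(-3.04924)=-0.36836, 0.0604×(-4.04924)=-0.24459, 0.24832×(-2.00972)=-0.49906, 0.02685×(-5.21917)=-0.14011, 0.00671×(-7.21917)=-0.04845, 0.00671×(-7.21917)=-0.04845, 0.01342×(-6.21917)=-0.08348.
Sum = -1.97635, so H' = 1.976.

1.976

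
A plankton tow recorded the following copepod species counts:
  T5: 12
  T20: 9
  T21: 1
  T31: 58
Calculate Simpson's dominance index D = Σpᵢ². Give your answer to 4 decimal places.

0.5609

Total N = 12+9+1+58 = 80, so the proportions are 0.15, 0.1125, 0.0125, 0.725 (working shown to 6 dp, full precision carried).
D = 0.15² + 0.1125² + 0.0125² + 0.725² = 0.022500 + 0.012656 + 0.000156 + 0.525625 = 0.560937.
To 4 decimal places, D = 0.5609.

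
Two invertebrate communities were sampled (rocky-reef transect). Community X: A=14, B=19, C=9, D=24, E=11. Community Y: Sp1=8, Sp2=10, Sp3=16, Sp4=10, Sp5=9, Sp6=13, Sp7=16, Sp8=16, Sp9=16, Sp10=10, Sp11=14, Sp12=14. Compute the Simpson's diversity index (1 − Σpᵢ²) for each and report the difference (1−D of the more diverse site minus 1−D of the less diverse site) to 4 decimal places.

0.1373

Community X: N=77, proportions 0.181818182, 0.246753247, 0.116883117, 0.311688312, 0.142857143, giving 1−D = 0.774835554 (working shown to 9 dp, full precision carried).
Community Y: N=152, proportions 0.052631579, 0.065789474, 0.105263158, 0.065789474, 0.059210526, 0.085526316, 0.105263158, 0.105263158, 0.105263158, 0.065789474, 0.092105263, 0.092105263, giving 1−D = 0.912136427.
Difference = |0.774835554 − 0.912136427| = 0.137300873, i.e. 0.1373 to 4 decimal places.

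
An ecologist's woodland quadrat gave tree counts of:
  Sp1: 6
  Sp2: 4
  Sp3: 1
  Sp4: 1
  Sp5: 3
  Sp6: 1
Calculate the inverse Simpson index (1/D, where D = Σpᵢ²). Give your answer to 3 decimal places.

4.000

Total N = 6+4+1+1+3+1 = 16, so the proportions are 0.375, 0.25, 0.0625, 0.0625, 0.1875, 0.0625 (working shown to 7 dp, full precision carried).
D = 0.375² + 0.25² + 0.0625² + 0.0625² + 0.1875² + 0.0625² = 0.1406250 + 0.0625000 + 0.0039062 + 0.0039062 + 0.0351562 + 0.0039062 = 0.2500000.
So 1/D = 4.00000, i.e. 4.000 to 3 decimal places.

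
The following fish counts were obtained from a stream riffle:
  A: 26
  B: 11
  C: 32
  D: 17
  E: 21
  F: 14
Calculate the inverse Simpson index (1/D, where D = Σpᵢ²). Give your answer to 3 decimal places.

5.330

Total N = 26+11+32+17+21+14 = 121, so the proportions are 0.214876, 0.0909091, 0.2644628, 0.1404959, 0.1735537, 0.1157025 (working shown to 7 dp, full precision carried).
D = 0.214876² + 0.0909091² + 0.2644628² + 0.1404959² + 0.1735537² + 0.1157025² = 0.0461717 + 0.0082645 + 0.0699406 + 0.0197391 + 0.0301209 + 0.0133871 = 0.1876238.
So 1/D = 5.32981, i.e. 5.330 to 3 decimal places.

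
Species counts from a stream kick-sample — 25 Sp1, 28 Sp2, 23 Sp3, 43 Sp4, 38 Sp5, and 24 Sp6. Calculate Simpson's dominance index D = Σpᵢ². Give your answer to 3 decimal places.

0.177

Total N = 25+28+23+43+38+24 = 181, so the proportions are 0.13812, 0.1547, 0.12707, 0.23757, 0.20994, 0.1326 (working shown to 5 dp, full precision carried).
D = 0.13812² + 0.1547² + 0.12707² + 0.23757² + 0.20994² + 0.1326² = 0.01908 + 0.02393 + 0.01615 + 0.05644 + 0.04408 + 0.01758 = 0.17725.
To 3 decimal places, D = 0.177.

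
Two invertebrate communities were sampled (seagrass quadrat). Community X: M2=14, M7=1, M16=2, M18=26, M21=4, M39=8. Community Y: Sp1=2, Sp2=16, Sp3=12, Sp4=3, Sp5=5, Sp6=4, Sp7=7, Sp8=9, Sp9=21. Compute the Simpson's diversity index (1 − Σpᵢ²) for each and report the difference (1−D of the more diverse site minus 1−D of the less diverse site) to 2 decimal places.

0.15

Community X: N=55, proportions 0.254545, 0.018182, 0.036364, 0.472727, 0.072727, 0.145455, giving 1−D = 0.683636 (working shown to 6 dp, full precision carried).
Community Y: N=79, proportions 0.025316, 0.202532, 0.151899, 0.037975, 0.063291, 0.050633, 0.088608, 0.113924, 0.265823, giving 1−D = 0.835763.
Difference = |0.683636 − 0.835763| = 0.152127, i.e. 0.15 to 2 decimal places.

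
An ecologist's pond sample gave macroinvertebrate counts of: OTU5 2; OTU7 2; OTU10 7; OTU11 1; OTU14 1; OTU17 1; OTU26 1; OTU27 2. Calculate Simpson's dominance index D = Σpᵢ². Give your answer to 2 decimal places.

0.22

Total N = 2+2+7+1+1+1+1+2 = 17, so the proportions are 0.11765, 0.11765, 0.41176, 0.05882, 0.05882, 0.05882, 0.05882, 0.11765 (working shown to 5 dp, full precision carried).
D = 0.11765² + 0.11765² + 0.41176² + 0.05882² + 0.05882² + 0.05882² + 0.05882² + 0.11765² = 0.01384 + 0.01384 + 0.16955 + 0.00346 + 0.00346 + 0.00346 + 0.00346 + 0.01384 = 0.22491.
To 2 decimal places, D = 0.22.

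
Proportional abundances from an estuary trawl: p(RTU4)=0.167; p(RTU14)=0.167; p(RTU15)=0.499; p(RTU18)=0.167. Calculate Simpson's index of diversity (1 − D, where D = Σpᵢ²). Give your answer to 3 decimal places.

0.667

D = 0.167² + 0.167² + 0.499² + 0.167² = 0.02789 + 0.02789 + 0.24900 + 0.02789 = 0.33267 (working shown to 5 dp, full precision carried).
So 1 − D = 0.66733, i.e. 0.667 to 3 decimal places.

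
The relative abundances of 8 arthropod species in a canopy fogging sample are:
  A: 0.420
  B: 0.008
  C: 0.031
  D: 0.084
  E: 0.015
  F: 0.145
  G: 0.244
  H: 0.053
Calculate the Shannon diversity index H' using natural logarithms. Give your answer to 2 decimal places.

1.56

Each pᵢ ln pᵢ term (working shown to 4 dp, full precision carried): 0.42×(-0.8675)=-0.3644, 0.008×(-4.8283)=-0.0386, 0.031×(-3.4738)=-0.1077, 0.084×(-2.4769)=-0.2081, 0.015×(-4.1997)=-0.0630, 0.145×(-1.9310)=-0.2800, 0.244×(-1.4106)=-0.3442, 0.053×(-2.9375)=-0.1557.
Sum = -1.5616, so H' = 1.56.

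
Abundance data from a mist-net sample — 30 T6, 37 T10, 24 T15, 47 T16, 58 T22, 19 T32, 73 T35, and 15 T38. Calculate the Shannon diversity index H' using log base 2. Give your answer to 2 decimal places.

2.82

Total N = 30+37+24+47+58+19+73+15 = 303, so the proportions are 0.099, 0.1221, 0.0792, 0.1551, 0.1914, 0.0627, 0.2409, 0.0495 (working shown to 4 dp, full precision carried).
Each pᵢ log₂ pᵢ term: 0.099×(-3.3363)=-0.3303, 0.1221×(-3.0337)=-0.3705, 0.0792×(-3.6582)=-0.2898, 0.1551×(-2.6886)=-0.4170, 0.1914×(-2.3852)=-0.4566, 0.0627×(-3.9952)=-0.2505, 0.2409×(-2.0533)=-0.4947, 0.0495×(-4.3363)=-0.2147.
Sum = -2.8240, so H' = 2.82.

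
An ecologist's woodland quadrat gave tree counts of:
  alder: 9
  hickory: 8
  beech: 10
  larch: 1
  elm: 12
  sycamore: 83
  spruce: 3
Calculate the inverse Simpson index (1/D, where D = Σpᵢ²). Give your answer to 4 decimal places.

Total N = 9+8+10+1+12+83+3 = 126, so the proportions are 0.0714286, 0.0634921, 0.0793651, 0.0079365, 0.0952381, 0.6587302, 0.0238095 (working shown to 7 dp, full precision carried).
D = 0.0714286² + 0.0634921² + 0.0793651² + 0.0079365² + 0.0952381² + 0.6587302² + 0.0238095² = 0.0051020 + 0.0040312 + 0.0062988 + 0.0000630 + 0.0090703 + 0.4339254 + 0.0005669 = 0.4590577.
So 1/D = 2.178375, i.e. 2.1784 to 4 decimal places.

2.1784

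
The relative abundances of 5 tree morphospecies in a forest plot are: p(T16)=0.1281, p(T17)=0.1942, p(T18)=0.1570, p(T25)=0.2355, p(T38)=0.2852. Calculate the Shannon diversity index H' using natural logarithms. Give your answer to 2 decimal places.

1.57

Each pᵢ ln pᵢ term (working shown to 4 dp, full precision carried): 0.1281×(-2.0549)=-0.2632, 0.1942×(-1.6389)=-0.3183, 0.157×(-1.8515)=-0.2907, 0.2355×(-1.4460)=-0.3405, 0.2852×(-1.2546)=-0.3578.
Sum = -1.5705, so H' = 1.57.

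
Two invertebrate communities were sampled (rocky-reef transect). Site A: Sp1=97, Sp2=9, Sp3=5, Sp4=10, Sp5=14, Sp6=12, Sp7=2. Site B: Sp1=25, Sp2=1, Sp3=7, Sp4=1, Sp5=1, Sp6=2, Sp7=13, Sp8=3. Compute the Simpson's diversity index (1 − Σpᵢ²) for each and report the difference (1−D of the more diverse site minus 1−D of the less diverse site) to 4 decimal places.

Site A: N=149, proportions 0.6510067, 0.0604027, 0.033557, 0.0671141, 0.0939597, 0.0805369, 0.0134228, giving 1−D = 0.5514166 (working shown to 7 dp, full precision carried).
Site B: N=53, proportions 0.4716981, 0.0188679, 0.1320755, 0.0188679, 0.0188679, 0.0377358, 0.245283, 0.0566038, giving 1−D = 0.6941972.
Difference = |0.5514166 − 0.6941972| = 0.1427806, i.e. 0.1428 to 4 decimal places.

0.1428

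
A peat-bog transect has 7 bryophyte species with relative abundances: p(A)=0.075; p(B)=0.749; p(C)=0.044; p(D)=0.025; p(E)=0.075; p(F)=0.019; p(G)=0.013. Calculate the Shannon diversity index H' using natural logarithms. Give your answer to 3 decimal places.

0.966

Each pᵢ ln pᵢ term (working shown to 5 dp, full precision carried): 0.075×(-2.59027)=-0.19427, 0.749×(-0.28902)=-0.21647, 0.044×(-3.12357)=-0.13744, 0.025×(-3.68888)=-0.09222, 0.075×(-2.59027)=-0.19427, 0.019×(-3.96332)=-0.07530, 0.013×(-4.34281)=-0.05646.
Sum = -0.96643, so H' = 0.966.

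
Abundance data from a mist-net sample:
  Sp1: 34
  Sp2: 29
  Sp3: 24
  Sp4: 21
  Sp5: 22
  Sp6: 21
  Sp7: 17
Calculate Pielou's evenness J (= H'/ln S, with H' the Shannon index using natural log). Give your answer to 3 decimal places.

0.988

Total N = 34+29+24+21+22+21+17 = 168, so the proportions are 0.20238, 0.17262, 0.14286, 0.125, 0.13095, 0.125, 0.10119 (working shown to 5 dp, full precision carried).
H' = −Σ pᵢ ln pᵢ = −((-0.32332) + (-0.30323) + (-0.27799) + (-0.25993) + (-0.26622) + (-0.25993) + (-0.23180)) = 1.92242.
With S = 7 species, ln S = 1.94591, so J = 1.92242/1.94591 = 0.98793, i.e. 0.988 to 3 decimal places.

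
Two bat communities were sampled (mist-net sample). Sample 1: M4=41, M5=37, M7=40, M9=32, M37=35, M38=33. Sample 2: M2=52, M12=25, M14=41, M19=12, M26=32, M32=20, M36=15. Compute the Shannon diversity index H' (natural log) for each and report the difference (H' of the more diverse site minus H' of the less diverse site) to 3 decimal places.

0.047

Sample 1: N=218, proportions 0.188073, 0.169725, 0.183486, 0.146789, 0.16055, 0.151376, giving H' = 1.787518 (working shown to 6 dp, full precision carried).
Sample 2: N=197, proportions 0.263959, 0.126904, 0.208122, 0.060914, 0.162437, 0.101523, 0.076142, giving H' = 1.834215.
Difference = |1.787518 − 1.834215| = 0.046697, i.e. 0.047 to 3 decimal places.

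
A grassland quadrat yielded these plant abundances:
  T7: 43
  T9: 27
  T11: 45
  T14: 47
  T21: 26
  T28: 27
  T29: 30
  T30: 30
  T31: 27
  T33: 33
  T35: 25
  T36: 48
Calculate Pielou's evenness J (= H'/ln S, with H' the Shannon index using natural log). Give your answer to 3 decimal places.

Total N = 43+27+45+47+26+27+30+30+27+33+25+48 = 408, so the proportions are 0.10539, 0.06618, 0.11029, 0.1152, 0.06373, 0.06618, 0.07353, 0.07353, 0.06618, 0.08088, 0.06127, 0.11765 (working shown to 5 dp, full precision carried).
H' = −Σ pᵢ ln pᵢ = −((-0.23714) + (-0.17970) + (-0.24315) + (-0.24895) + (-0.17545) + (-0.17970) + (-0.19192) + (-0.19192) + (-0.17970) + (-0.20340) + (-0.17110) + (-0.25177)) = 2.45390.
With S = 12 species, ln S = 2.48491, so J = 2.45390/2.48491 = 0.98752, i.e. 0.988 to 3 decimal places.

0.988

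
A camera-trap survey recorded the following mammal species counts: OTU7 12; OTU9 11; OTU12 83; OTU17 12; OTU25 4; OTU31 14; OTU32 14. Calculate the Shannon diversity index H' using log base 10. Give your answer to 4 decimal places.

Total N = 12+11+83+12+4+14+14 = 150, so the proportions are 0.08, 0.073333, 0.553333, 0.08, 0.026667, 0.093333, 0.093333 (working shown to 6 dp, full precision carried).
Each pᵢ log₁₀ pᵢ term: 0.08×(-1.096910)=-0.087753, 0.073333×(-1.134699)=-0.083211, 0.553333×(-0.257013)=-0.142214, 0.08×(-1.096910)=-0.087753, 0.026667×(-1.574031)=-0.041974, 0.093333×(-1.029963)=-0.096130, 0.093333×(-1.029963)=-0.096130.
Sum = -0.635165, so H' = 0.6352.

0.6352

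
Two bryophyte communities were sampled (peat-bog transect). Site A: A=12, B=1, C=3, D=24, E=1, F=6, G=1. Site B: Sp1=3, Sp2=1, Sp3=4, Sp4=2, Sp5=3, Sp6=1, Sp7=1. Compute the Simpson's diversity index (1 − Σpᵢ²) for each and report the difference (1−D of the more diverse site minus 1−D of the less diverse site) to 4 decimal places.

0.1511

Site A: N=48, proportions 0.25, 0.020833, 0.0625, 0.5, 0.020833, 0.125, 0.020833, giving 1−D = 0.666667 (working shown to 6 dp, full precision carried).
Site B: N=15, proportions 0.2, 0.066667, 0.266667, 0.133333, 0.2, 0.066667, 0.066667, giving 1−D = 0.817778.
Difference = |0.666667 − 0.817778| = 0.151111, i.e. 0.1511 to 4 decimal places.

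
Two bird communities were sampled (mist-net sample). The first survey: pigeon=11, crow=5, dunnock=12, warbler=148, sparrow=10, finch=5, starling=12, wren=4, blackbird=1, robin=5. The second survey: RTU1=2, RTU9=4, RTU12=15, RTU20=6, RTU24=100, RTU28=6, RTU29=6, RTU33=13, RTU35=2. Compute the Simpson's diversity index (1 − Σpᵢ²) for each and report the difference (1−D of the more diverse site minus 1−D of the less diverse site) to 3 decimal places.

0.052

The first survey: N=213, proportions 0.0516432, 0.0234742, 0.056338, 0.6948357, 0.0469484, 0.0234742, 0.056338, 0.0187793, 0.0046948, 0.0234742, giving 1−D = 0.5039564 (working shown to 7 dp, full precision carried).
The second survey: N=154, proportions 0.012987, 0.025974, 0.0974026, 0.038961, 0.6493506, 0.038961, 0.038961, 0.0844156, 0.012987, giving 1−D = 0.5561646.
Difference = |0.5039564 − 0.5561646| = 0.0522082, i.e. 0.052 to 3 decimal places.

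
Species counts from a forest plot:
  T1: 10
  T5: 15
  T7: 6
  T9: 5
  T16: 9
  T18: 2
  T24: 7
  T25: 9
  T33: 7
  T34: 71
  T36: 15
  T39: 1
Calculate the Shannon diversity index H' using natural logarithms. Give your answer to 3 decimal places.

1.910

Total N = 10+15+6+5+9+2+7+9+7+71+15+1 = 157, so the proportions are 0.06369, 0.09554, 0.03822, 0.03185, 0.05732, 0.01274, 0.04459, 0.05732, 0.04459, 0.45223, 0.09554, 0.00637 (working shown to 5 dp, full precision carried).
Each pᵢ ln pᵢ term: 0.06369×(-2.75366)=-0.17539, 0.09554×(-2.34820)=-0.22435, 0.03822×(-3.26449)=-0.12476, 0.03185×(-3.44681)=-0.10977, 0.05732×(-2.85902)=-0.16389, 0.01274×(-4.36310)=-0.05558, 0.04459×(-3.11034)=-0.13868, 0.05732×(-2.85902)=-0.16389, 0.04459×(-3.11034)=-0.13868, 0.45223×(-0.79357)=-0.35887, 0.09554×(-2.34820)=-0.22435, 0.00637×(-5.05625)=-0.03221.
Sum = -1.91042, so H' = 1.910.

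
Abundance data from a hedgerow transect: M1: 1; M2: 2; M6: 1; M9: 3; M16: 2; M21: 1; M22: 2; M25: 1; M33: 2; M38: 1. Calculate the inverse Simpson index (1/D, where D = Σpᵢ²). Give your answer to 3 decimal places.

8.533

Total N = 1+2+1+3+2+1+2+1+2+1 = 16, so the proportions are 0.0625, 0.125, 0.0625, 0.1875, 0.125, 0.0625, 0.125, 0.0625, 0.125, 0.0625 (working shown to 7 dp, full precision carried).
D = 0.0625² + 0.125² + 0.0625² + 0.1875² + 0.125² + 0.0625² + 0.125² + 0.0625² + 0.125² + 0.0625² = 0.0039062 + 0.0156250 + 0.0039062 + 0.0351562 + 0.0156250 + 0.0039062 + 0.0156250 + 0.0039062 + 0.0156250 + 0.0039062 = 0.1171875.
So 1/D = 8.53333, i.e. 8.533 to 3 decimal places.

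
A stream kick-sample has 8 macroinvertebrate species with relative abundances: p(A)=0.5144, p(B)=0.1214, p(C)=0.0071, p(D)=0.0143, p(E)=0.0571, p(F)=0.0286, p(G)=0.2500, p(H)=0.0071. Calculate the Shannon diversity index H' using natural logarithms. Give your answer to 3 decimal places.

Each pᵢ ln pᵢ term (working shown to 5 dp, full precision carried): 0.5144×(-0.66475)=-0.34195, 0.1214×(-2.10866)=-0.25599, 0.0071×(-4.94766)=-0.03513, 0.0143×(-4.24750)=-0.06074, 0.0571×(-2.86295)=-0.16347, 0.0286×(-3.55435)=-0.10165, 0.25×(-1.38629)=-0.34657, 0.0071×(-4.94766)=-0.03513.
Sum = -1.34064, so H' = 1.341.

1.341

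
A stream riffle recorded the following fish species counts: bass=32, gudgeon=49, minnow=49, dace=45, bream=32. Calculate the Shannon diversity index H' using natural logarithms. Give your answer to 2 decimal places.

1.59

Total N = 32+49+49+45+32 = 207, so the proportions are 0.1546, 0.2367, 0.2367, 0.2174, 0.1546 (working shown to 4 dp, full precision carried).
Each pᵢ ln pᵢ term: 0.1546×(-1.8670)=-0.2886, 0.2367×(-1.4409)=-0.3411, 0.2367×(-1.4409)=-0.3411, 0.2174×(-1.5261)=-0.3318, 0.1546×(-1.8670)=-0.2886.
Sum = -1.5911, so H' = 1.59.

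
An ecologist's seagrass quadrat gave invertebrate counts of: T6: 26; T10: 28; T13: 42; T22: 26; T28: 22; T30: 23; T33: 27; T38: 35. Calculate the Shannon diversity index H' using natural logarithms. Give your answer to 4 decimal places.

Total N = 26+28+42+26+22+23+27+35 = 229, so the proportions are 0.113537, 0.122271, 0.183406, 0.113537, 0.09607, 0.100437, 0.117904, 0.152838 (working shown to 6 dp, full precision carried).
Each pᵢ ln pᵢ term: 0.113537×(-2.175625)=-0.247014, 0.122271×(-2.101517)=-0.256954, 0.183406×(-1.696052)=-0.311066, 0.113537×(-2.175625)=-0.247014, 0.09607×(-2.342680)=-0.225061, 0.100437×(-2.298228)=-0.230826, 0.117904×(-2.137885)=-0.252065, 0.152838×(-1.878374)=-0.287088.
Sum = -2.057089, so H' = 2.0571.

2.0571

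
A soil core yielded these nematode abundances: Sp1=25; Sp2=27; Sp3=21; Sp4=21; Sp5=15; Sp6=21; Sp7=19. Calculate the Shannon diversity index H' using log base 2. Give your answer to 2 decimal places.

2.79

Total N = 25+27+21+21+15+21+19 = 149, so the proportions are 0.1678, 0.1812, 0.1409, 0.1409, 0.1007, 0.1409, 0.1275 (working shown to 4 dp, full precision carried).
Each pᵢ log₂ pᵢ term: 0.1678×(-2.5753)=-0.4321, 0.1812×(-2.4643)=-0.4465, 0.1409×(-2.8269)=-0.3984, 0.1409×(-2.8269)=-0.3984, 0.1007×(-3.3123)=-0.3335, 0.1409×(-2.8269)=-0.3984, 0.1275×(-2.9712)=-0.3789.
Sum = -2.7862, so H' = 2.79.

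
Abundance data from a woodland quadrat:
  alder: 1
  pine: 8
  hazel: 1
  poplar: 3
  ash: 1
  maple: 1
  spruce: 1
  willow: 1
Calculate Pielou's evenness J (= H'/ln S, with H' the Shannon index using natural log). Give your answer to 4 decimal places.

0.7987

Total N = 1+8+1+3+1+1+1+1 = 17, so the proportions are 0.058824, 0.470588, 0.058824, 0.176471, 0.058824, 0.058824, 0.058824, 0.058824 (working shown to 6 dp, full precision carried).
H' = −Σ pᵢ ln pᵢ = −((-0.166660) + (-0.354716) + (-0.166660) + (-0.306106) + (-0.166660) + (-0.166660) + (-0.166660) + (-0.166660)) = 1.660780.
With S = 8 species, ln S = 2.079442, so J = 1.660780/2.079442 = 0.798666, i.e. 0.7987 to 4 decimal places.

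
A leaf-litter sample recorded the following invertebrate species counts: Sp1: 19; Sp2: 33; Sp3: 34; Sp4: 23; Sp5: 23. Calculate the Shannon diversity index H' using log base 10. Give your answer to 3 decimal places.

Total N = 19+33+34+23+23 = 132, so the proportions are 0.14394, 0.25, 0.25758, 0.17424, 0.17424 (working shown to 5 dp, full precision carried).
Each pᵢ log₁₀ pᵢ term: 0.14394×(-0.84182)=-0.12117, 0.25×(-0.60206)=-0.15051, 0.25758×(-0.58910)=-0.15174, 0.17424×(-0.75885)=-0.13222, 0.17424×(-0.75885)=-0.13222.
Sum = -0.68787, so H' = 0.688.

0.688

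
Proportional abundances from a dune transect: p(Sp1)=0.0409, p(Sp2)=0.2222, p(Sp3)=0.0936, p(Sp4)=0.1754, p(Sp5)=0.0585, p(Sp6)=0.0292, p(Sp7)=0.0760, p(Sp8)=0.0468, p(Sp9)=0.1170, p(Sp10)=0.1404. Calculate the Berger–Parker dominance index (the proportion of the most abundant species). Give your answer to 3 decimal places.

0.222

The largest proportion is 0.2222, i.e. d = 0.222 to 3 decimal places.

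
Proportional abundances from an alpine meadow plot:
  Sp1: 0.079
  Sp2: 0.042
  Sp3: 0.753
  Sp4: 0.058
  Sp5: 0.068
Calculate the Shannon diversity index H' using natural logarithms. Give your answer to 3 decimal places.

0.895

Each pᵢ ln pᵢ term (working shown to 5 dp, full precision carried): 0.079×(-2.53831)=-0.20053, 0.042×(-3.17009)=-0.13314, 0.753×(-0.28369)=-0.21362, 0.058×(-2.84731)=-0.16514, 0.068×(-2.68825)=-0.18280.
Sum = -0.89523, so H' = 0.895.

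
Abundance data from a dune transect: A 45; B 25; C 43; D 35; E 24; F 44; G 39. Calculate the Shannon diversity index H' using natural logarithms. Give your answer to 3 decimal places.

1.919

Total N = 45+25+43+35+24+44+39 = 255, so the proportions are 0.17647, 0.09804, 0.16863, 0.13725, 0.09412, 0.17255, 0.15294 (working shown to 5 dp, full precision carried).
Each pᵢ ln pᵢ term: 0.17647×(-1.73460)=-0.30611, 0.09804×(-2.32239)=-0.22769, 0.16863×(-1.78006)=-0.30017, 0.13725×(-1.98592)=-0.27258, 0.09412×(-2.36321)=-0.22242, 0.17255×(-1.75707)=-0.30318, 0.15294×(-1.87770)=-0.28718.
Sum = -1.91931, so H' = 1.919.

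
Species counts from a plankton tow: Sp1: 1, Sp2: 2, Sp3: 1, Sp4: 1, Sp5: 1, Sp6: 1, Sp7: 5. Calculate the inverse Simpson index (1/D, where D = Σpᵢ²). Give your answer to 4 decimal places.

4.2353

Total N = 1+2+1+1+1+1+5 = 12, so the proportions are 0.08333333, 0.16666667, 0.08333333, 0.08333333, 0.08333333, 0.08333333, 0.41666667 (working shown to 8 dp, full precision carried).
D = 0.08333333² + 0.16666667² + 0.08333333² + 0.08333333² + 0.08333333² + 0.08333333² + 0.41666667² = 0.00694444 + 0.02777778 + 0.00694444 + 0.00694444 + 0.00694444 + 0.00694444 + 0.17361111 = 0.23611111.
So 1/D = 4.235294, i.e. 4.2353 to 4 decimal places.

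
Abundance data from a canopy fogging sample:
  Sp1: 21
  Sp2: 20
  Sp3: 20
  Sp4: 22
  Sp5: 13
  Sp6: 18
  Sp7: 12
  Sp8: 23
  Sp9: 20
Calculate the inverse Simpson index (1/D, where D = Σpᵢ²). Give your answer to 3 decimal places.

8.679

Total N = 21+20+20+22+13+18+12+23+20 = 169, so the proportions are 0.1242604, 0.1183432, 0.1183432, 0.1301775, 0.0769231, 0.1065089, 0.0710059, 0.1360947, 0.1183432 (working shown to 7 dp, full precision carried).
D = 0.1242604² + 0.1183432² + 0.1183432² + 0.1301775² + 0.0769231² + 0.1065089² + 0.0710059² + 0.1360947² + 0.1183432² = 0.0154406 + 0.0140051 + 0.0140051 + 0.0169462 + 0.0059172 + 0.0113441 + 0.0050418 + 0.0185218 + 0.0140051 = 0.1152271.
So 1/D = 8.67852, i.e. 8.679 to 3 decimal places.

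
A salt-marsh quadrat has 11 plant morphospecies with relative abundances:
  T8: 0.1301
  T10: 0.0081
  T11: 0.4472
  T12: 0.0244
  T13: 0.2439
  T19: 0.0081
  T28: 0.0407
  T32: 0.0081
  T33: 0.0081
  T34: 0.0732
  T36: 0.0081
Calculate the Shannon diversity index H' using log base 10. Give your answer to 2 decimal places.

0.68

Each pᵢ log₁₀ pᵢ term (working shown to 4 dp, full precision carried): 0.1301×(-0.8857)=-0.1152, 0.0081×(-2.0915)=-0.0169, 0.4472×(-0.3495)=-0.1563, 0.0244×(-1.6126)=-0.0393, 0.2439×(-0.6128)=-0.1495, 0.0081×(-2.0915)=-0.0169, 0.0407×(-1.3904)=-0.0566, 0.0081×(-2.0915)=-0.0169, 0.0081×(-2.0915)=-0.0169, 0.0732×(-1.1355)=-0.0831, 0.0081×(-2.0915)=-0.0169.
Sum = -0.6847, so H' = 0.68.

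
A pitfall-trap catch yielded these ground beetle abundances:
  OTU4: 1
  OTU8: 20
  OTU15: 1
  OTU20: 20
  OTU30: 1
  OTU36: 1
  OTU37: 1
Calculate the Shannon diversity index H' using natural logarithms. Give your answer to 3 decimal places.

1.144

Total N = 1+20+1+20+1+1+1 = 45, so the proportions are 0.02222, 0.44444, 0.02222, 0.44444, 0.02222, 0.02222, 0.02222 (working shown to 5 dp, full precision carried).
Each pᵢ ln pᵢ term: 0.02222×(-3.80666)=-0.08459, 0.44444×(-0.81093)=-0.36041, 0.02222×(-3.80666)=-0.08459, 0.44444×(-0.81093)=-0.36041, 0.02222×(-3.80666)=-0.08459, 0.02222×(-3.80666)=-0.08459, 0.02222×(-3.80666)=-0.08459.
Sum = -1.14379, so H' = 1.144.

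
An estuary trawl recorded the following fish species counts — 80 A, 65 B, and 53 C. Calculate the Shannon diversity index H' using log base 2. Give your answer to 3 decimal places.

1.565

Total N = 80+65+53 = 198, so the proportions are 0.40404, 0.32828, 0.26768 (working shown to 5 dp, full precision carried).
Each pᵢ log₂ pᵢ term: 0.40404×(-1.30743)=-0.52825, 0.32828×(-1.60699)=-0.52755, 0.26768×(-1.90144)=-0.50897.
Sum = -1.56477, so H' = 1.565.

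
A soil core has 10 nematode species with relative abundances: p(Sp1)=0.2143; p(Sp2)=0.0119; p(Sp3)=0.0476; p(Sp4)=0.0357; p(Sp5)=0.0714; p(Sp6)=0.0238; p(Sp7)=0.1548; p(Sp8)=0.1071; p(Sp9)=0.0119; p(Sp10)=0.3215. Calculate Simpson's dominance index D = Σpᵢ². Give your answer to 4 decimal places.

D = 0.2143² + 0.0119² + 0.0476² + 0.0357² + 0.0714² + 0.0238² + 0.1548² + 0.1071² + 0.0119² + 0.3215² = 0.045924 + 0.000142 + 0.002266 + 0.001274 + 0.005098 + 0.000566 + 0.023963 + 0.011470 + 0.000142 + 0.103362 = 0.194208 (working shown to 6 dp, full precision carried).
To 4 decimal places, D = 0.1942.

0.1942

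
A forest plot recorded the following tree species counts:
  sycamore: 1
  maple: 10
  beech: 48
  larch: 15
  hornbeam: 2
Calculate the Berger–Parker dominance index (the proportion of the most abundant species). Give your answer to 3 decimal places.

0.632

Total N = 1+10+48+15+2 = 76, so the proportions are 0.01316, 0.13158, 0.63158, 0.19737, 0.02632 (working shown to 5 dp, full precision carried).
The largest proportion is 0.63158, i.e. d = 0.632 to 3 decimal places.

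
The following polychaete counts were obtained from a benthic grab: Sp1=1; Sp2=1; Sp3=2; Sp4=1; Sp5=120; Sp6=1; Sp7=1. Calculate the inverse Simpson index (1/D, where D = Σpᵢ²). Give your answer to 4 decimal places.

Total N = 1+1+2+1+120+1+1 = 127, so the proportions are 0.007874, 0.007874, 0.015748, 0.007874, 0.9448819, 0.007874, 0.007874 (working shown to 7 dp, full precision carried).
D = 0.007874² + 0.007874² + 0.015748² + 0.007874² + 0.9448819² + 0.007874² + 0.007874² = 0.0000620 + 0.0000620 + 0.0002480 + 0.0000620 + 0.8928018 + 0.0000620 + 0.0000620 = 0.8933598.
So 1/D = 1.119370, i.e. 1.1194 to 4 decimal places.

1.1194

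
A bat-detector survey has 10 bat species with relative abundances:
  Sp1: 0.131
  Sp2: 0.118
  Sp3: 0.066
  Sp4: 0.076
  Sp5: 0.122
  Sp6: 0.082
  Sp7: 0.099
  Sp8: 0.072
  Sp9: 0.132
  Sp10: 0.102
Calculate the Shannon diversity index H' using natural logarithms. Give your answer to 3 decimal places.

2.274

Each pᵢ ln pᵢ term (working shown to 5 dp, full precision carried): 0.131×(-2.03256)=-0.26627, 0.118×(-2.13707)=-0.25217, 0.066×(-2.71810)=-0.17939, 0.076×(-2.57702)=-0.19585, 0.122×(-2.10373)=-0.25666, 0.082×(-2.50104)=-0.20508, 0.099×(-2.31264)=-0.22895, 0.072×(-2.63109)=-0.18944, 0.132×(-2.02495)=-0.26729, 0.102×(-2.28278)=-0.23284.
Sum = -2.27396, so H' = 2.274.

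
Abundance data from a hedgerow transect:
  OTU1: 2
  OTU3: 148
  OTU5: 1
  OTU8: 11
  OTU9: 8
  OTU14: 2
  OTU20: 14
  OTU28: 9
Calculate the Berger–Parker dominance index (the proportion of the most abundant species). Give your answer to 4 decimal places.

Total N = 2+148+1+11+8+2+14+9 = 195, so the proportions are 0.010256, 0.758974, 0.005128, 0.05641, 0.041026, 0.010256, 0.071795, 0.046154 (working shown to 6 dp, full precision carried).
The largest proportion is 0.758974, i.e. d = 0.7590 to 4 decimal places.

0.7590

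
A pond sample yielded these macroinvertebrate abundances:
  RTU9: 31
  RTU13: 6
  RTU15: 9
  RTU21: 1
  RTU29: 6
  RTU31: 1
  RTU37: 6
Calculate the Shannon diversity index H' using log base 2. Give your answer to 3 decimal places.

2.096

Total N = 31+6+9+1+6+1+6 = 60, so the proportions are 0.51667, 0.1, 0.15, 0.01667, 0.1, 0.01667, 0.1 (working shown to 5 dp, full precision carried).
Each pᵢ log₂ pᵢ term: 0.51667×(-0.95269)=-0.49223, 0.1×(-3.32193)=-0.33219, 0.15×(-2.73697)=-0.41054, 0.01667×(-5.90689)=-0.09845, 0.1×(-3.32193)=-0.33219, 0.01667×(-5.90689)=-0.09845, 0.1×(-3.32193)=-0.33219.
Sum = -2.09625, so H' = 2.096.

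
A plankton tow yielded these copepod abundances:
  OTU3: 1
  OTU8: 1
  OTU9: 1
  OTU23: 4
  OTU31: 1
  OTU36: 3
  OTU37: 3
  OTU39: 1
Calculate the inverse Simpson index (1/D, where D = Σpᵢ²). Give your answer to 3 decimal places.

Total N = 1+1+1+4+1+3+3+1 = 15, so the proportions are 0.0666667, 0.0666667, 0.0666667, 0.2666667, 0.0666667, 0.2, 0.2, 0.0666667 (working shown to 7 dp, full precision carried).
D = 0.0666667² + 0.0666667² + 0.0666667² + 0.2666667² + 0.0666667² + 0.2² + 0.2² + 0.0666667² = 0.0044444 + 0.0044444 + 0.0044444 + 0.0711111 + 0.0044444 + 0.0400000 + 0.0400000 + 0.0044444 = 0.1733333.
So 1/D = 5.76923, i.e. 5.769 to 3 decimal places.

5.769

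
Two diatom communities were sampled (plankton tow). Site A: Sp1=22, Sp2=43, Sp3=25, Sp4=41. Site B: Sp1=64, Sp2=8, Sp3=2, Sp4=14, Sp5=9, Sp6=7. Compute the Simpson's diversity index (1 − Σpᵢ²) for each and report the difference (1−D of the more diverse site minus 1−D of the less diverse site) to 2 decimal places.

Site A: N=131, proportions 0.1679, 0.3282, 0.1908, 0.313, giving 1−D = 0.7297 (working shown to 4 dp, full precision carried).
Site B: N=104, proportions 0.6154, 0.0769, 0.0192, 0.1346, 0.0865, 0.0673, giving 1−D = 0.5849.
Difference = |0.7297 − 0.5849| = 0.1448, i.e. 0.14 to 2 decimal places.

0.14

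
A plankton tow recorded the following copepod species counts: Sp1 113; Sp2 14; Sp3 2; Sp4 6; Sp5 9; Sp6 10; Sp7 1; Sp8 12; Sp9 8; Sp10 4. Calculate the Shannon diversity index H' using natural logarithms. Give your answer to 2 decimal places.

1.40

Total N = 113+14+2+6+9+10+1+12+8+4 = 179, so the proportions are 0.6313, 0.0782, 0.0112, 0.0335, 0.0503, 0.0559, 0.0056, 0.067, 0.0447, 0.0223 (working shown to 4 dp, full precision carried).
Each pᵢ ln pᵢ term: 0.6313×(-0.4600)=-0.2904, 0.0782×(-2.5483)=-0.1993, 0.0112×(-4.4942)=-0.0502, 0.0335×(-3.3956)=-0.1138, 0.0503×(-2.9902)=-0.1503, 0.0559×(-2.8848)=-0.1612, 0.0056×(-5.1874)=-0.0290, 0.067×(-2.7025)=-0.1812, 0.0447×(-3.1079)=-0.1389, 0.0223×(-3.8011)=-0.0849.
Sum = -1.3992, so H' = 1.40.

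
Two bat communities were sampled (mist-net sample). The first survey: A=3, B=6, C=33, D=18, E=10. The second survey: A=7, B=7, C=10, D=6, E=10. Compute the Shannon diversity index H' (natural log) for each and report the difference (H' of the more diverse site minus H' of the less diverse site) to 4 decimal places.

0.2605

The first survey: N=70, proportions 0.0428571, 0.0857143, 0.4714286, 0.2571429, 0.1428571, giving H' = 1.3272997 (working shown to 7 dp, full precision carried).
The second survey: N=40, proportions 0.175, 0.175, 0.25, 0.15, 0.25, giving H' = 1.5877544.
Difference = |1.3272997 − 1.5877544| = 0.2604547, i.e. 0.2605 to 4 decimal places.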